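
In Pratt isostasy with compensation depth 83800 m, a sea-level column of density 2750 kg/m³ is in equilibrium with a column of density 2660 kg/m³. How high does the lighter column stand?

2840 m

ρ_ref D = ρ (D + h) → h = D (ρ_ref − ρ)/ρ.
h = 83800 m × (2750 − 2660)/2660 = 2840 m.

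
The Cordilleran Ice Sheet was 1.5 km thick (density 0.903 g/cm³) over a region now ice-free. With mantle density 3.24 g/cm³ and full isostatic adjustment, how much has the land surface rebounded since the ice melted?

0.418 km

Removing the load lets mantle flow back in; uplift u satisfies ρ_ice t = ρ_m u.
u = t ρ_ice/ρ_m = 1.5 km × 0.903/3.24 = 0.418 km.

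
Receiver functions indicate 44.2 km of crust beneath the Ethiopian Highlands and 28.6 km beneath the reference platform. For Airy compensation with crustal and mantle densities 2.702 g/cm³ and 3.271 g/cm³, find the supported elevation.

Excess crust Δ = 44.2 km − 28.6 km = 15.6 km, split between elevation h and root r with h + r = Δ.
Airy balance ρ_c h = (ρ_m − ρ_c) r gives r = h ρ_c/(ρ_m − ρ_c), so h (1 + ρ_c/(ρ_m − ρ_c)) = Δ, i.e. h = Δ (ρ_m − ρ_c)/ρ_m.
h = 15.6 km × 0.569/3.271 = 2.71 km.

2.71 km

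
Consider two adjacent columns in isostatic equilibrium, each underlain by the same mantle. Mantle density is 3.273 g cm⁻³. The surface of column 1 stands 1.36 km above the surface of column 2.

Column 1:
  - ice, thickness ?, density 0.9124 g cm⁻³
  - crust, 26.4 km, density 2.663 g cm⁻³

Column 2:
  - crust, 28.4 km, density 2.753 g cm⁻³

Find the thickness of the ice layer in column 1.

Take the compensation level at the base of the deeper column (depth z_c below the surface of column 1) and equate Σ ρ_i t_i down to z_c; mantle fills any gap and the z_c terms cancel.
Column 1: x×0.9124 + 26.4×2.663 + (z_c − 26.4 − x)×3.273
Column 2: 1.36×0 + 28.4×2.753 + (z_c − 1.36 − 28.4)×3.273
The z_c×3.273 term appears on both sides and cancels. Collect the known terms of each column as K = Σ(ρt)_known − 3.273 × (depth of known layers): K_1 = 70.3032 − 3.273×26.4 = −16.104; K_2 = 78.1852 − 3.273×(1.36 + 28.4) = −19.21928.
Balance: K_1 − x×(3.273 − 0.9124) = K_2, so x = (K_1 − K_2)/(3.273 − 0.9124) = 3.11528/2.3606 = 1.32 km.

1.32 km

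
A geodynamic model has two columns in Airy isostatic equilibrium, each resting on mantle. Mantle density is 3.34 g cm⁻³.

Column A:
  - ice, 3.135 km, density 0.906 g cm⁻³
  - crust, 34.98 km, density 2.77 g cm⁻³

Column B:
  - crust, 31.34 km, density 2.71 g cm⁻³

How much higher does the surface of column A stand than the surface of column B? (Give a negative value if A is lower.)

2.34 km

For any compensation level in the mantle, the mantle terms cancel and isostasy reduces to e = (Σt_A − Σt_B) − (Σ(ρt)_A − Σ(ρt)_B) / ρ_m.
Σt_A = 38.115 km; Σt_B = 31.34 km; Σ(ρt)_A = 99.73491; Σ(ρt)_B = 84.9314 (in km·g cm⁻³).
e = (38.115 − 31.34) − (99.73491 − 84.9314) / 3.34 = 2.34 km.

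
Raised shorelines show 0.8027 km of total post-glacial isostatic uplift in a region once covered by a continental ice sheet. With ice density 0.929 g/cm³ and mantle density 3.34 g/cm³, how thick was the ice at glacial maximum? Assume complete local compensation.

u = t ρ_ice/ρ_m → t = u ρ_m/ρ_ice = 0.8027 km × 3.34/0.929 = 2.89 km.

2.89 km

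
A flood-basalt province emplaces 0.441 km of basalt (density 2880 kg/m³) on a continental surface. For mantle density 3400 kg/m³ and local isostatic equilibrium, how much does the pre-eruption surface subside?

0.374 km

Subaerial loading: s = t ρ_load / ρ_m.
s = 0.441 km × 2880/3400 = 0.374 km.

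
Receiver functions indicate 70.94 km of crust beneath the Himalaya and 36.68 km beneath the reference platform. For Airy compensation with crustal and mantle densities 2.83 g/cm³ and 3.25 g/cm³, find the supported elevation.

Excess crust Δ = 70.94 km − 36.68 km = 34.26 km, split between elevation h and root r with h + r = Δ.
Airy balance ρ_c h = (ρ_m − ρ_c) r gives r = h ρ_c/(ρ_m − ρ_c), so h (1 + ρ_c/(ρ_m − ρ_c)) = Δ, i.e. h = Δ (ρ_m − ρ_c)/ρ_m.
h = 34.26 km × 0.42/3.25 = 4.43 km.

4.43 km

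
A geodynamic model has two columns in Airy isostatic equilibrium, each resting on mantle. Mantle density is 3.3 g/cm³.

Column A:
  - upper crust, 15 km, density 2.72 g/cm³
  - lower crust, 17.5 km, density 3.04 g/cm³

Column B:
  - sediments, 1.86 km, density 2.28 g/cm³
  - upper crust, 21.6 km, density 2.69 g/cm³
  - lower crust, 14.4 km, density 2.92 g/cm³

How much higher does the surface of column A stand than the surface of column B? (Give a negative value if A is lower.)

For any compensation level in the mantle, the mantle terms cancel and isostasy reduces to e = (Σt_A − Σt_B) − (Σ(ρt)_A − Σ(ρt)_B) / ρ_m.
Σt_A = 32.5 km; Σt_B = 37.86 km; Σ(ρt)_A = 94; Σ(ρt)_B = 104.3928 (in km·g/cm³).
e = (32.5 − 37.86) − (94 − 104.3928) / 3.3 = −2.21 km.

−2.21 km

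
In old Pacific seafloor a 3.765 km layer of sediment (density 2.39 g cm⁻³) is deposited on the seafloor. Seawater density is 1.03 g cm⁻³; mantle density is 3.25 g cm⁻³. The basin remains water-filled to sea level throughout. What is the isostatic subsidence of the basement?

2.31 km

Submarine loading: the sediment displaces seawater, and the subsidence is in turn flooded, so s (ρ_m − ρ_w) = t (ρ_sed − ρ_w).
s = 3.765 km × (2.39 − 1.03) / (3.25 − 1.03) = 2.31 km.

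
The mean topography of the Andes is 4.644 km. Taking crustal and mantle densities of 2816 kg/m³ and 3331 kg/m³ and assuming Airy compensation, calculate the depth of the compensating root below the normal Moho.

25.4 km

In Airy isostatic equilibrium: the weight of the topography is balanced by the buoyancy of the root, ρ_c h = (ρ_m − ρ_c) r.
r = h · ρ_c / (ρ_m − ρ_c) = 4.644 km × 2816 / (3331 − 2816) = 25.4 km.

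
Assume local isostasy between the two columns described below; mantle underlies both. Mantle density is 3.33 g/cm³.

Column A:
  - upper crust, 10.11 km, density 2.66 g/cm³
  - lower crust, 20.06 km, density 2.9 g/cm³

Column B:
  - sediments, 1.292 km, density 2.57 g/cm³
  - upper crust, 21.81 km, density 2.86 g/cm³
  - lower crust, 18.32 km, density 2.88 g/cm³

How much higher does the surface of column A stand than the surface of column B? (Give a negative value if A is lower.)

For any compensation level in the mantle, the mantle terms cancel and isostasy reduces to e = (Σt_A − Σt_B) − (Σ(ρt)_A − Σ(ρt)_B) / ρ_m.
Σt_A = 30.17 km; Σt_B = 41.422 km; Σ(ρt)_A = 85.0666; Σ(ρt)_B = 118.45864 (in km·g/cm³).
e = (30.17 − 41.422) − (85.0666 − 118.45864) / 3.33 = −1.22 km.

−1.22 km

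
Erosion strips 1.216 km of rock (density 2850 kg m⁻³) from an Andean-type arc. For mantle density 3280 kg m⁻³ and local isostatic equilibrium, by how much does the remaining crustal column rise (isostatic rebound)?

Unloading: uplift u = e ρ_c/ρ_m = 1.216 km × 2850/3280 = 1.06 km.

1.06 km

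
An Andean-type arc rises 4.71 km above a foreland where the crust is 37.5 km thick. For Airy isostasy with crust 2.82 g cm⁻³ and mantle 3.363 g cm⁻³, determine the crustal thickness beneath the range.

Root depth r = h ρ_c / (ρ_m − ρ_c) = 4.71 km × 2.82 / 0.543 = 24.46 km.
Total thickness = T + h + r = 37.5 km + 4.71 km + 24.46 km = 66.7 km.

66.7 km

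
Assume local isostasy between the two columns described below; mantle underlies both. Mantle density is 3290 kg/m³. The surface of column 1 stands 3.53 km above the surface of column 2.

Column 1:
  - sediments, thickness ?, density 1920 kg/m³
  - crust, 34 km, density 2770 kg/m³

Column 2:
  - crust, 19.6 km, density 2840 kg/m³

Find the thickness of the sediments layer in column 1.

2.01 km

Take the compensation level at the base of the deeper column (depth z_c below the surface of column 1) and equate Σ ρ_i t_i down to z_c; mantle fills any gap and the z_c terms cancel.
Column 1: x×1920 + 34×2770 + (z_c − 34 − x)×3290
Column 2: 3.53×0 + 19.6×2840 + (z_c − 3.53 − 19.6)×3290
The z_c×3290 term appears on both sides and cancels. Collect the known terms of each column as K = Σ(ρt)_known − 3290 × (depth of known layers): K_1 = 94180 − 3290×34 = −17680; K_2 = 55664 − 3290×(3.53 + 19.6) = −20433.7.
Balance: K_1 − x×(3290 − 1920) = K_2, so x = (K_1 − K_2)/(3290 − 1920) = 2753.7/1370 = 2.01 km.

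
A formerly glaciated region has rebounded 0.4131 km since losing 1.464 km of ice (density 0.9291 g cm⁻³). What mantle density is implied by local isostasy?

ρ_m = ρ_ice t / u = 0.9291 × 1.464 km/0.4131 km = 3.29 g cm⁻³.

3.29 g cm⁻³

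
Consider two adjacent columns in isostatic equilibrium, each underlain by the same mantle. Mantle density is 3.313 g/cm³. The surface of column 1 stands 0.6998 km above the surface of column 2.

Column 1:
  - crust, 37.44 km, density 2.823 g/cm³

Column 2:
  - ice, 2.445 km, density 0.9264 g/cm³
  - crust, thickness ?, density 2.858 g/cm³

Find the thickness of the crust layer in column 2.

Take the compensation level at the base of the deeper column (depth z_c below the surface of column 1) and equate Σ ρ_i t_i down to z_c; mantle fills any gap and the z_c terms cancel.
Column 1: 37.44×2.823 + (z_c − 37.44)×3.313
Column 2: 0.6998×0 + 2.445×0.9264 + x×2.858 + (z_c − 0.6998 − 2.445 − x)×3.313
The z_c×3.313 term appears on both sides and cancels. Collect the known terms of each column as K = Σ(ρt)_known − 3.313 × (depth of known layers): K_1 = 105.69312 − 3.313×37.44 = −18.3456; K_2 = 2.265048 − 3.313×(0.6998 + 2.445) = −8.1536744.
Balance: K_1 = K_2 − x×(3.313 − 2.858), so x = (K_2 − K_1)/(3.313 − 2.858) = 10.1919/0.455 = 22.4 km.

22.4 km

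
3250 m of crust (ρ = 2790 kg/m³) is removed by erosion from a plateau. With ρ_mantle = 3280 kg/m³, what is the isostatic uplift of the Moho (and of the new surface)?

2760 m

Unloading: uplift u = e ρ_c/ρ_m = 3250 m × 2790/3280 = 2760 m.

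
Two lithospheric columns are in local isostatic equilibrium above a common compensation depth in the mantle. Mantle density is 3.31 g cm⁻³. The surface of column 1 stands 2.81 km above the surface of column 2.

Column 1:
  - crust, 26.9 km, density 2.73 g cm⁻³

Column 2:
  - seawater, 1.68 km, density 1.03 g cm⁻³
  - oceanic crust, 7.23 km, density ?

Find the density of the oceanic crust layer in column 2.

Take the compensation level at the base of the deeper column (depth z_c below the surface of column 1) and equate Σ ρ_i t_i down to z_c; mantle fills any gap and the z_c terms cancel.
Column 1: 26.9×2.73 + (z_c − 26.9)×3.31
Column 2: 2.81×0 + 1.68×1.03 + 7.23×ρ + (z_c − 2.81 − 8.91)×3.31
The z_c×3.31 term appears on both sides and cancels. Collect the known terms of each column as K = Σ(ρt)_known − 3.31 × (depth of known layers): K_1 = 73.437 − 3.31×26.9 = −15.602; K_2 = 1.7304 − 3.31×(2.81 + 8.91) = −37.0628.
Balance: K_1 = K_2 + 7.23×ρ, so ρ = (K_1 − K_2)/7.23 = 21.4608/7.23 = 2.97 g cm⁻³.

2.97 g cm⁻³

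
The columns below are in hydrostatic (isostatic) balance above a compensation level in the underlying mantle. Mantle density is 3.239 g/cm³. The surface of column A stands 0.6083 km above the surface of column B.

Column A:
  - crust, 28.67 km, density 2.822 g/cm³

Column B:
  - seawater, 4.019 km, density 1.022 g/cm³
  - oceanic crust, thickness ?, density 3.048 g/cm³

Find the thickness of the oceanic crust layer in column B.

Take the compensation level at the base of the deeper column (depth z_c below the surface of column A) and equate Σ ρ_i t_i down to z_c; mantle fills any gap and the z_c terms cancel.
Column A: 28.67×2.822 + (z_c − 28.67)×3.239
Column B: 0.6083×0 + 4.019×1.022 + x×3.048 + (z_c − 0.6083 − 4.019 − x)×3.239
The z_c×3.239 term appears on both sides and cancels. Collect the known terms of each column as K = Σ(ρt)_known − 3.239 × (depth of known layers): K_A = 80.90674 − 3.239×28.67 = −11.95539; K_B = 4.107418 − 3.239×(0.6083 + 4.019) = −10.8804067.
Balance: K_A = K_B − x×(3.239 − 3.048), so x = (K_B − K_A)/(3.239 − 3.048) = 1.07498/0.191 = 5.63 km.

5.63 km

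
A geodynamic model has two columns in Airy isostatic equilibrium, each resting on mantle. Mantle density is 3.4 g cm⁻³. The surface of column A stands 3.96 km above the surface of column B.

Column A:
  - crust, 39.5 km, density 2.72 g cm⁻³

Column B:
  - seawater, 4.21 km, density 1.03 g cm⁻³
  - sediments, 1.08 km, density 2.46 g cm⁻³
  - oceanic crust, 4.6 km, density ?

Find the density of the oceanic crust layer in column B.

Take the compensation level at the base of the deeper column (depth z_c below the surface of column A) and equate Σ ρ_i t_i down to z_c; mantle fills any gap and the z_c terms cancel.
Column A: 39.5×2.72 + (z_c − 39.5)×3.4
Column B: 3.96×0 + 4.21×1.03 + 1.08×2.46 + 4.6×ρ + (z_c − 3.96 − 9.89)×3.4
The z_c×3.4 term appears on both sides and cancels. Collect the known terms of each column as K = Σ(ρt)_known − 3.4 × (depth of known layers): K_A = 107.44 − 3.4×39.5 = −26.86; K_B = 6.9931 − 3.4×(3.96 + 9.89) = −40.0969.
Balance: K_A = K_B + 4.6×ρ, so ρ = (K_A − K_B)/4.6 = 13.2369/4.6 = 2.88 g cm⁻³.

2.88 g cm⁻³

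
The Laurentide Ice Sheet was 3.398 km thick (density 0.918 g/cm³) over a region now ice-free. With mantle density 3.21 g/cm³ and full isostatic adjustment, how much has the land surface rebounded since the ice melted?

Removing the load lets mantle flow back in; uplift u satisfies ρ_ice t = ρ_m u.
u = t ρ_ice/ρ_m = 3.398 km × 0.918/3.21 = 0.972 km.

0.972 km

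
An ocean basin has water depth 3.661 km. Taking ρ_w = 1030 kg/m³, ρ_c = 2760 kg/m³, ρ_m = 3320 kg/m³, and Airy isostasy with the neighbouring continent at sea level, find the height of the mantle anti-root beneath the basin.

11.3 km

By Archimedes' principle applied to the lithosphere: replacing crust with seawater at the top is compensated by replacing crust with mantle at the base: d (ρ_c − ρ_w) = a (ρ_m − ρ_c).
a = d (ρ_c − ρ_w)/(ρ_m − ρ_c) = 3.661 km × 1730/560 = 11.3 km.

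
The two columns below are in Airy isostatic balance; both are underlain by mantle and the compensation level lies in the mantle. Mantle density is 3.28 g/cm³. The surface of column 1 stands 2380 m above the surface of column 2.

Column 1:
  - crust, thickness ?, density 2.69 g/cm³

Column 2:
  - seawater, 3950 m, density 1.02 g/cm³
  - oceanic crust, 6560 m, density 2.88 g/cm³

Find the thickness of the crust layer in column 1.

32800 m

Take the compensation level at the base of the deeper column (depth z_c below the surface of column 1) and equate Σ ρ_i t_i down to z_c; mantle fills any gap and the z_c terms cancel.
Column 1: x×2.69 + (z_c − 0 − x)×3.28
Column 2: 2380×0 + 3950×1.02 + 6560×2.88 + (z_c − 2380 − 10510)×3.28
The z_c×3.28 term appears on both sides and cancels. Collect the known terms of each column as K = Σ(ρt)_known − 3.28 × (depth of known layers): K_1 = 0 − 3.28×0 = 0; K_2 = 22921.8 − 3.28×(2380 + 10510) = −19357.4.
Balance: K_1 − x×(3.28 − 2.69) = K_2, so x = (K_1 − K_2)/(3.28 − 2.69) = 19357.4/0.59 = 32800 m.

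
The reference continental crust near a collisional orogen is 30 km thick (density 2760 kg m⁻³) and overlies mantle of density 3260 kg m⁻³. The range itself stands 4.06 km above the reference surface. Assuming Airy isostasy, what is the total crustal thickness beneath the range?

56.5 km

Root depth r = h ρ_c / (ρ_m − ρ_c) = 4.06 km × 2760 / 500 = 22.41 km.
Total thickness = T + h + r = 30 km + 4.06 km + 22.41 km = 56.5 km.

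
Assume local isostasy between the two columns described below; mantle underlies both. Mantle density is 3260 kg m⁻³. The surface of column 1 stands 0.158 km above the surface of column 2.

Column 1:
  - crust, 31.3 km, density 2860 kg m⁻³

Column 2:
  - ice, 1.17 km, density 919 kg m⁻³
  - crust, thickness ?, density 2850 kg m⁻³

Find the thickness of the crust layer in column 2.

22.6 km

Take the compensation level at the base of the deeper column (depth z_c below the surface of column 1) and equate Σ ρ_i t_i down to z_c; mantle fills any gap and the z_c terms cancel.
Column 1: 31.3×2860 + (z_c − 31.3)×3260
Column 2: 0.158×0 + 1.17×919 + x×2850 + (z_c − 0.158 − 1.17 − x)×3260
The z_c×3260 term appears on both sides and cancels. Collect the known terms of each column as K = Σ(ρt)_known − 3260 × (depth of known layers): K_1 = 89518 − 3260×31.3 = −12520; K_2 = 1075.23 − 3260×(0.158 + 1.17) = −3254.05.
Balance: K_1 = K_2 − x×(3260 − 2850), so x = (K_2 − K_1)/(3260 − 2850) = 9265.95/410 = 22.6 km.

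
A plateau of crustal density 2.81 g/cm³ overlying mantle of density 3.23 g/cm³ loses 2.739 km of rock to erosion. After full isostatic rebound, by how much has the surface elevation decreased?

Rebound u = e ρ_c/ρ_m = 2.739 km × 2.81/3.23 = 2.383 km.
Net surface drop = e − u = 2.739 km − 2.383 km = e (ρ_m − ρ_c)/ρ_m = 0.356 km.

0.356 km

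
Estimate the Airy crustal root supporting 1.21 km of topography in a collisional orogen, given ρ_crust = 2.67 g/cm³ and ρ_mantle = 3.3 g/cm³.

5.13 km

For local isostatic compensation: the weight of the topography is balanced by the buoyancy of the root, ρ_c h = (ρ_m − ρ_c) r.
r = h · ρ_c / (ρ_m − ρ_c) = 1.21 km × 2.67 / (3.3 − 2.67) = 5.13 km.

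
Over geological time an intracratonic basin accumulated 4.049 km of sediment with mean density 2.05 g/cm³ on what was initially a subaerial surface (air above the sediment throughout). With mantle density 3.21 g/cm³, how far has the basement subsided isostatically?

2.59 km

Subaerial load: s = t ρ_sed / ρ_m = 4.049 km × 2.05/3.21 = 2.59 km.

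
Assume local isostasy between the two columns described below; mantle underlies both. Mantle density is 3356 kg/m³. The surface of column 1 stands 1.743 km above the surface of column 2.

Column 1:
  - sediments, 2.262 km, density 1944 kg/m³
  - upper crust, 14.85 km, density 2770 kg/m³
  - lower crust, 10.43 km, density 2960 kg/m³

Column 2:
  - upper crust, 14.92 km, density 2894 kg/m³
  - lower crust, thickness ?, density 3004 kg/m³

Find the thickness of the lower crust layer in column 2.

9.33 km

Take the compensation level at the base of the deeper column (depth z_c below the surface of column 1) and equate Σ ρ_i t_i down to z_c; mantle fills any gap and the z_c terms cancel.
Column 1: 2.262×1944 + 14.85×2770 + 10.43×2960 + (z_c − 27.542)×3356
Column 2: 1.743×0 + 14.92×2894 + x×3004 + (z_c − 1.743 − 14.92 − x)×3356
The z_c×3356 term appears on both sides and cancels. Collect the known terms of each column as K = Σ(ρt)_known − 3356 × (depth of known layers): K_1 = 76404.628 − 3356×27.542 = −16026.324; K_2 = 43178.48 − 3356×(1.743 + 14.92) = −12742.548.
Balance: K_1 = K_2 − x×(3356 − 3004), so x = (K_2 − K_1)/(3356 − 3004) = 3283.78/352 = 9.33 km.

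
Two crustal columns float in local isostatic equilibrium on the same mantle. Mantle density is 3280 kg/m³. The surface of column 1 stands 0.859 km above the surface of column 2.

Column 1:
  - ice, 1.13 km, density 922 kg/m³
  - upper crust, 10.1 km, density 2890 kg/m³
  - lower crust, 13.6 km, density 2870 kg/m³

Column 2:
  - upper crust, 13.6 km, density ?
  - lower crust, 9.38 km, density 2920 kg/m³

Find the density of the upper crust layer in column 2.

2840 kg/m³

Take the compensation level at the base of the deeper column (depth z_c below the surface of column 1) and equate Σ ρ_i t_i down to z_c; mantle fills any gap and the z_c terms cancel.
Column 1: 1.13×922 + 10.1×2890 + 13.6×2870 + (z_c − 24.83)×3280
Column 2: 0.859×0 + 13.6×ρ + 9.38×2920 + (z_c − 0.859 − 22.98)×3280
The z_c×3280 term appears on both sides and cancels. Collect the known terms of each column as K = Σ(ρt)_known − 3280 × (depth of known layers): K_1 = 69262.86 − 3280×24.83 = −12179.54; K_2 = 27389.6 − 3280×(0.859 + 22.98) = −50802.32.
Balance: K_1 = K_2 + 13.6×ρ, so ρ = (K_1 − K_2)/13.6 = 38622.8/13.6 = 2840 kg/m³.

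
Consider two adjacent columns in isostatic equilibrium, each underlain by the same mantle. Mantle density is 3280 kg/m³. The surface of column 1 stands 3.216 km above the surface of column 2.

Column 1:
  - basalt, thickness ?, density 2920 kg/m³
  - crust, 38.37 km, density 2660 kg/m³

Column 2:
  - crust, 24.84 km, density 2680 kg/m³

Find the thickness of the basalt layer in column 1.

4.62 km

Take the compensation level at the base of the deeper column (depth z_c below the surface of column 1) and equate Σ ρ_i t_i down to z_c; mantle fills any gap and the z_c terms cancel.
Column 1: x×2920 + 38.37×2660 + (z_c − 38.37 − x)×3280
Column 2: 3.216×0 + 24.84×2680 + (z_c − 3.216 − 24.84)×3280
The z_c×3280 term appears on both sides and cancels. Collect the known terms of each column as K = Σ(ρt)_known − 3280 × (depth of known layers): K_1 = 102064.2 − 3280×38.37 = −23789.4; K_2 = 66571.2 − 3280×(3.216 + 24.84) = −25452.48.
Balance: K_1 − x×(3280 − 2920) = K_2, so x = (K_1 − K_2)/(3280 − 2920) = 1663.08/360 = 4.62 km.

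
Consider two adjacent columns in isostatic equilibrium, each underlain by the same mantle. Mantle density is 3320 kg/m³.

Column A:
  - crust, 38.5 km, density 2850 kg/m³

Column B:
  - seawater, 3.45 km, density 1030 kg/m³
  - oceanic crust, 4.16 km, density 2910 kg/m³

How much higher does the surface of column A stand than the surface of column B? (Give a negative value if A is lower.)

For any compensation level in the mantle, the mantle terms cancel and isostasy reduces to e = (Σt_A − Σt_B) − (Σ(ρt)_A − Σ(ρt)_B) / ρ_m.
Σt_A = 38.5 km; Σt_B = 7.61 km; Σ(ρt)_A = 109725; Σ(ρt)_B = 15659.1 (in km·kg/m³).
e = (38.5 − 7.61) − (109725 − 15659.1) / 3320 = 2.56 km.

2.56 km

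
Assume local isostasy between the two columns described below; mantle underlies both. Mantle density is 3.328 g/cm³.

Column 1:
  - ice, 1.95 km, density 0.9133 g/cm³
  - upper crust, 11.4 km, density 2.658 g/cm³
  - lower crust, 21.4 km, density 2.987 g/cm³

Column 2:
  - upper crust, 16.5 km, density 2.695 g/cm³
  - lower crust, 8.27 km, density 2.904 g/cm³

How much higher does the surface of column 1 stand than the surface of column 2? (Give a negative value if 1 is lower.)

1.71 km

For any compensation level in the mantle, the mantle terms cancel and isostasy reduces to e = (Σt_1 − Σt_2) − (Σ(ρt)_1 − Σ(ρt)_2) / ρ_m.
Σt_1 = 34.75 km; Σt_2 = 24.77 km; Σ(ρt)_1 = 96.003935; Σ(ρt)_2 = 68.48358 (in km·g/cm³).
e = (34.75 − 24.77) − (96.003935 − 68.48358) / 3.328 = 1.71 km.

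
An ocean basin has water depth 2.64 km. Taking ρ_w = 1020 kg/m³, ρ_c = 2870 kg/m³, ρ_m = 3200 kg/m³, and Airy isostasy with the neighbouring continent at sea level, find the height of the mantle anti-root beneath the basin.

14.8 km

By Archimedes' principle applied to the lithosphere: replacing crust with seawater at the top is compensated by replacing crust with mantle at the base: d (ρ_c − ρ_w) = a (ρ_m − ρ_c).
a = d (ρ_c − ρ_w)/(ρ_m − ρ_c) = 2.64 km × 1850/330 = 14.8 km.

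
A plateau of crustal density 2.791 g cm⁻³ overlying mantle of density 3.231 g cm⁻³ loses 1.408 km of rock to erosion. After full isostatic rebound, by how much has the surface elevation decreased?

0.192 km

Rebound u = e ρ_c/ρ_m = 1.408 km × 2.791/3.231 = 1.216 km.
Net surface drop = e − u = 1.408 km − 1.216 km = e (ρ_m − ρ_c)/ρ_m = 0.192 km.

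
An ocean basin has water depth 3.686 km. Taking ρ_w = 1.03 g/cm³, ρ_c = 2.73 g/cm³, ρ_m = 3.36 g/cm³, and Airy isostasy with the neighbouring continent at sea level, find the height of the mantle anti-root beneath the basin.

9.95 km

For local isostatic compensation: replacing crust with seawater at the top is compensated by replacing crust with mantle at the base: d (ρ_c − ρ_w) = a (ρ_m − ρ_c).
a = d (ρ_c − ρ_w)/(ρ_m − ρ_c) = 3.686 km × 1.7/0.63 = 9.95 km.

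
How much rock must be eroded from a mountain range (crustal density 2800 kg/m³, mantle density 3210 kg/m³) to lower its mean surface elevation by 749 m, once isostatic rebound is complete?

Net drop Δ = e − u = e − e ρ_c/ρ_m = e (ρ_m − ρ_c)/ρ_m.
e = Δ ρ_m/(ρ_m − ρ_c) = 749 m × 3210/410 = 5860 m.

5860 m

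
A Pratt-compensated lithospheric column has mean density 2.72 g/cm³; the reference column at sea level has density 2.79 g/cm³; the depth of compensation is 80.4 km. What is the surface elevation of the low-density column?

2.07 km

ρ_ref D = ρ (D + h) → h = D (ρ_ref − ρ)/ρ.
h = 80.4 km × (2.79 − 2.72)/2.72 = 2.07 km.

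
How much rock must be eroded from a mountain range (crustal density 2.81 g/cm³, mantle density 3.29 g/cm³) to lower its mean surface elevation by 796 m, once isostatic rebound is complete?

Net drop Δ = e − u = e − e ρ_c/ρ_m = e (ρ_m − ρ_c)/ρ_m.
e = Δ ρ_m/(ρ_m − ρ_c) = 796 m × 3.29/0.48 = 5460 m.

5460 m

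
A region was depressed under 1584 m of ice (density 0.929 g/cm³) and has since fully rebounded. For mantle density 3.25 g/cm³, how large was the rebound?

Removing the load lets mantle flow back in; uplift u satisfies ρ_ice t = ρ_m u.
u = t ρ_ice/ρ_m = 1584 m × 0.929/3.25 = 453 m.

453 m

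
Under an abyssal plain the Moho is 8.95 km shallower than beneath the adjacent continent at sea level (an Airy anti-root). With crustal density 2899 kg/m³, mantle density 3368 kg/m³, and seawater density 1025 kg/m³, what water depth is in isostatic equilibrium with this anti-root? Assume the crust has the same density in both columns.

Replacing a thickness d of crust by seawater at the top must be balanced by replacing crust with mantle at the base: d (ρ_c − ρ_w) = a (ρ_m − ρ_c).
d = a (ρ_m − ρ_c)/(ρ_c − ρ_w) = 8.95 km × 469/1874 = 2.24 km.

2.24 km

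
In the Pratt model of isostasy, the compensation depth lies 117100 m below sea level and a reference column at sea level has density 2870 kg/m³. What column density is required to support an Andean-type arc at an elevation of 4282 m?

Pratt balance: ρ_ref D = ρ (D + h).
ρ = ρ_ref D/(D + h) = 2870 × 117100 m/(117100 m + 4282 m) = 2770 kg/m³.

2770 kg/m³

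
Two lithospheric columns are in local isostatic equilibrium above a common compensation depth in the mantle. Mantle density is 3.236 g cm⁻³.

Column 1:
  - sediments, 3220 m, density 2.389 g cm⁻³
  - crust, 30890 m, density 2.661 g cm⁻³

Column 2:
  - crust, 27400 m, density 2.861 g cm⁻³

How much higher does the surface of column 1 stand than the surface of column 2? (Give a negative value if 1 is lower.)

3160 m

For any compensation level in the mantle, the mantle terms cancel and isostasy reduces to e = (Σt_1 − Σt_2) − (Σ(ρt)_1 − Σ(ρt)_2) / ρ_m.
Σt_1 = 34110 m; Σt_2 = 27400 m; Σ(ρt)_1 = 89890.87; Σ(ρt)_2 = 78391.4 (in m·g cm⁻³).
e = (34110 − 27400) − (89890.87 − 78391.4) / 3.236 = 3160 m.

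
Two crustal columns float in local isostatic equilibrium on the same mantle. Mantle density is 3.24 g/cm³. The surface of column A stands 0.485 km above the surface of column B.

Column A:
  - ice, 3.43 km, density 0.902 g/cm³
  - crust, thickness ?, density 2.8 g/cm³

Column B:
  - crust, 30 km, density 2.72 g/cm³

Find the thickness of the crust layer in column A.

Take the compensation level at the base of the deeper column (depth z_c below the surface of column A) and equate Σ ρ_i t_i down to z_c; mantle fills any gap and the z_c terms cancel.
Column A: 3.43×0.902 + x×2.8 + (z_c − 3.43 − x)×3.24
Column B: 0.485×0 + 30×2.72 + (z_c − 0.485 − 30)×3.24
The z_c×3.24 term appears on both sides and cancels. Collect the known terms of each column as K = Σ(ρt)_known − 3.24 × (depth of known layers): K_A = 3.09386 − 3.24×3.43 = −8.01934; K_B = 81.6 − 3.24×(0.485 + 30) = −17.1714.
Balance: K_A − x×(3.24 − 2.8) = K_B, so x = (K_A − K_B)/(3.24 − 2.8) = 9.15206/0.44 = 20.8 km.

20.8 km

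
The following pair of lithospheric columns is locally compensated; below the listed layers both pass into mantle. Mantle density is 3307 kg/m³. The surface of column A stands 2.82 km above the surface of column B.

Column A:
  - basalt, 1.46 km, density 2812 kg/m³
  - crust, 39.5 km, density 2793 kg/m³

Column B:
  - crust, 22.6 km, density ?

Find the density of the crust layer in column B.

Take the compensation level at the base of the deeper column (depth z_c below the surface of column A) and equate Σ ρ_i t_i down to z_c; mantle fills any gap and the z_c terms cancel.
Column A: 1.46×2812 + 39.5×2793 + (z_c − 40.96)×3307
Column B: 2.82×0 + 22.6×ρ + (z_c − 2.82 − 22.6)×3307
The z_c×3307 term appears on both sides and cancels. Collect the known terms of each column as K = Σ(ρt)_known − 3307 × (depth of known layers): K_A = 114429.02 − 3307×40.96 = −21025.7; K_B = 0 − 3307×(2.82 + 22.6) = −84063.94.
Balance: K_A = K_B + 22.6×ρ, so ρ = (K_A − K_B)/22.6 = 63038.2/22.6 = 2790 kg/m³.

2790 kg/m³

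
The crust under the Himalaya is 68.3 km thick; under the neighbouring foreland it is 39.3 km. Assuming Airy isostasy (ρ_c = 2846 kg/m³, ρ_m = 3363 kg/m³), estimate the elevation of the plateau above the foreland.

4.46 km

Excess crust Δ = 68.3 km − 39.3 km = 29 km, split between elevation h and root r with h + r = Δ.
Airy balance ρ_c h = (ρ_m − ρ_c) r gives r = h ρ_c/(ρ_m − ρ_c), so h (1 + ρ_c/(ρ_m − ρ_c)) = Δ, i.e. h = Δ (ρ_m − ρ_c)/ρ_m.
h = 29 km × 517/3363 = 4.46 km.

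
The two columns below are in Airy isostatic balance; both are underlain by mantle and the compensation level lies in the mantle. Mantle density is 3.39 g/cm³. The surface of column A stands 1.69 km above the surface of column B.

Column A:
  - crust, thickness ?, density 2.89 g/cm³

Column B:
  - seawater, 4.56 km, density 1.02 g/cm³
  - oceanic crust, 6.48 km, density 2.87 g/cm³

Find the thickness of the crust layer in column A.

39.8 km

Take the compensation level at the base of the deeper column (depth z_c below the surface of column A) and equate Σ ρ_i t_i down to z_c; mantle fills any gap and the z_c terms cancel.
Column A: x×2.89 + (z_c − 0 − x)×3.39
Column B: 1.69×0 + 4.56×1.02 + 6.48×2.87 + (z_c − 1.69 − 11.04)×3.39
The z_c×3.39 term appears on both sides and cancels. Collect the known terms of each column as K = Σ(ρt)_known − 3.39 × (depth of known layers): K_A = 0 − 3.39×0 = 0; K_B = 23.2488 − 3.39×(1.69 + 11.04) = −19.9059.
Balance: K_A − x×(3.39 − 2.89) = K_B, so x = (K_A − K_B)/(3.39 − 2.89) = 19.9059/0.5 = 39.8 km.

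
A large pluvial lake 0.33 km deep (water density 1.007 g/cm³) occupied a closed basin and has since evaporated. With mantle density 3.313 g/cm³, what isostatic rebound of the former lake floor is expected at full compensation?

0.1 km

u = d ρ_w/ρ_m = 0.33 km × 1.007/3.313 = 0.1 km.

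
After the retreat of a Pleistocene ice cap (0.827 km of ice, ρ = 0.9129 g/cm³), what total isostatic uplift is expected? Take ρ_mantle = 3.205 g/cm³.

Removing the load lets mantle flow back in; uplift u satisfies ρ_ice t = ρ_m u.
u = t ρ_ice/ρ_m = 0.827 km × 0.9129/3.205 = 0.236 km.

0.236 km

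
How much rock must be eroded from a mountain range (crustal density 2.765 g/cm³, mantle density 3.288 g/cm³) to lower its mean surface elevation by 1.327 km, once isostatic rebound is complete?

8.34 km

Net drop Δ = e − u = e − e ρ_c/ρ_m = e (ρ_m − ρ_c)/ρ_m.
e = Δ ρ_m/(ρ_m − ρ_c) = 1.327 km × 3.288/0.523 = 8.34 km.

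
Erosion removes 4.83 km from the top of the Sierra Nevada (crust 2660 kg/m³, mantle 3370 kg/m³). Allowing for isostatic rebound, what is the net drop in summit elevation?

1.02 km

Rebound u = e ρ_c/ρ_m = 4.83 km × 2660/3370 = 3.812 km.
Net surface drop = e − u = 4.83 km − 3.812 km = e (ρ_m − ρ_c)/ρ_m = 1.02 km.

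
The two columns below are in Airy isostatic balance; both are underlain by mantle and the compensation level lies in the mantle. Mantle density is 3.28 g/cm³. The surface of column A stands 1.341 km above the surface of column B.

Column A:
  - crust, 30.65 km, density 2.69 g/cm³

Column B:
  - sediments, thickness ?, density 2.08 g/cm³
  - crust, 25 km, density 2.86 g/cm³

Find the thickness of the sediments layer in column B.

Take the compensation level at the base of the deeper column (depth z_c below the surface of column A) and equate Σ ρ_i t_i down to z_c; mantle fills any gap and the z_c terms cancel.
Column A: 30.65×2.69 + (z_c − 30.65)×3.28
Column B: 1.341×0 + x×2.08 + 25×2.86 + (z_c − 1.341 − 25 − x)×3.28
The z_c×3.28 term appears on both sides and cancels. Collect the known terms of each column as K = Σ(ρt)_known − 3.28 × (depth of known layers): K_A = 82.4485 − 3.28×30.65 = −18.0835; K_B = 71.5 − 3.28×(1.341 + 25) = −14.89848.
Balance: K_A = K_B − x×(3.28 − 2.08), so x = (K_B − K_A)/(3.28 − 2.08) = 3.18502/1.2 = 2.65 km.

2.65 km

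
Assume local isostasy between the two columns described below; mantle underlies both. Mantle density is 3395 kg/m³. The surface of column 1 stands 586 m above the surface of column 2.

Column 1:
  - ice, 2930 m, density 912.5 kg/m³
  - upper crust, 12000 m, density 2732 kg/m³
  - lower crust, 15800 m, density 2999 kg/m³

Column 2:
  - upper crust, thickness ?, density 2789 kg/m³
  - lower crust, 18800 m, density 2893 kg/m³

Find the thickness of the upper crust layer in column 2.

16600 m

Take the compensation level at the base of the deeper column (depth z_c below the surface of column 1) and equate Σ ρ_i t_i down to z_c; mantle fills any gap and the z_c terms cancel.
Column 1: 2930×912.5 + 12000×2732 + 15800×2999 + (z_c − 30730)×3395
Column 2: 586×0 + x×2789 + 18800×2893 + (z_c − 586 − 18800 − x)×3395
The z_c×3395 term appears on both sides and cancels. Collect the known terms of each column as K = Σ(ρt)_known − 3395 × (depth of known layers): K_1 = 82841825 − 3395×30730 = −21486525; K_2 = 54388400 − 3395×(586 + 18800) = −11427070.
Balance: K_1 = K_2 − x×(3395 − 2789), so x = (K_2 − K_1)/(3395 − 2789) = 10059500/606 = 16600 m.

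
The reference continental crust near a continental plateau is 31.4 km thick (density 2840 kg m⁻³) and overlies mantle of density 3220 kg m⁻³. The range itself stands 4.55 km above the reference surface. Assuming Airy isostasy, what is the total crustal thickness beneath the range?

Root depth r = h ρ_c / (ρ_m − ρ_c) = 4.55 km × 2840 / 380 = 34.01 km.
Total thickness = T + h + r = 31.4 km + 4.55 km + 34.01 km = 70 km.

70 km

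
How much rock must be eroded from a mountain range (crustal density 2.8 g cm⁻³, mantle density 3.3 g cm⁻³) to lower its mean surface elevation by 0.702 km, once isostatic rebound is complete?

Net drop Δ = e − u = e − e ρ_c/ρ_m = e (ρ_m − ρ_c)/ρ_m.
e = Δ ρ_m/(ρ_m − ρ_c) = 0.702 km × 3.3/0.5 = 4.63 km.

4.63 km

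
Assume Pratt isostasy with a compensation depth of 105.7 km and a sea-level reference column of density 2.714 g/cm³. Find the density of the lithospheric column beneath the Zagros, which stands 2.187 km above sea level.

2.66 g/cm³

Pratt balance: ρ_ref D = ρ (D + h).
ρ = ρ_ref D/(D + h) = 2.714 × 105.7 km/(105.7 km + 2.187 km) = 2.66 g/cm³.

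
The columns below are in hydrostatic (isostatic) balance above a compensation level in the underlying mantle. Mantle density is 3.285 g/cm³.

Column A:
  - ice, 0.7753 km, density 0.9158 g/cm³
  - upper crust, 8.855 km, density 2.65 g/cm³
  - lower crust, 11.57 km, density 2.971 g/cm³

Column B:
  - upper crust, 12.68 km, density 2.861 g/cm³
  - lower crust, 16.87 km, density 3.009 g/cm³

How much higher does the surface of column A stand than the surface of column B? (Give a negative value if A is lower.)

For any compensation level in the mantle, the mantle terms cancel and isostasy reduces to e = (Σt_A − Σt_B) − (Σ(ρt)_A − Σ(ρt)_B) / ρ_m.
Σt_A = 21.2003 km; Σt_B = 29.55 km; Σ(ρt)_A = 58.5502397; Σ(ρt)_B = 87.03931 (in km·g/cm³).
e = (21.2003 − 29.55) − (58.5502397 − 87.03931) / 3.285 = 0.323 km.

0.323 km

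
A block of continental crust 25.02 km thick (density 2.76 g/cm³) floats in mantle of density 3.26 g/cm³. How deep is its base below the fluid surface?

21.2 km

Draft d = t ρ_obj/ρ_fluid = 25.02 km × 2.76/3.26 = 21.2 km.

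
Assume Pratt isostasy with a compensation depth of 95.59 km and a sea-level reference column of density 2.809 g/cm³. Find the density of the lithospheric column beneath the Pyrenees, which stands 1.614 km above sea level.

2.76 g/cm³

Pratt balance: ρ_ref D = ρ (D + h).
ρ = ρ_ref D/(D + h) = 2.809 × 95.59 km/(95.59 km + 1.614 km) = 2.76 g/cm³.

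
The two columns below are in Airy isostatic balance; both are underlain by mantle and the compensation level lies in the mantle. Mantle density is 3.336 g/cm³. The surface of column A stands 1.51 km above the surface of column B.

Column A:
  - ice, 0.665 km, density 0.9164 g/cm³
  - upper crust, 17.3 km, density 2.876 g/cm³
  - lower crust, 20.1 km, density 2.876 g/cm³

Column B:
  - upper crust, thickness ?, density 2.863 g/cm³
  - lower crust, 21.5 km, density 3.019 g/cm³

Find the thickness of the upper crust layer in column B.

14.7 km

Take the compensation level at the base of the deeper column (depth z_c below the surface of column A) and equate Σ ρ_i t_i down to z_c; mantle fills any gap and the z_c terms cancel.
Column A: 0.665×0.9164 + 17.3×2.876 + 20.1×2.876 + (z_c − 38.065)×3.336
Column B: 1.51×0 + x×2.863 + 21.5×3.019 + (z_c − 1.51 − 21.5 − x)×3.336
The z_c×3.336 term appears on both sides and cancels. Collect the known terms of each column as K = Σ(ρt)_known − 3.336 × (depth of known layers): K_A = 108.171806 − 3.336×38.065 = −18.813034; K_B = 64.9085 − 3.336×(1.51 + 21.5) = −11.85286.
Balance: K_A = K_B − x×(3.336 − 2.863), so x = (K_B − K_A)/(3.336 − 2.863) = 6.96017/0.473 = 14.7 km.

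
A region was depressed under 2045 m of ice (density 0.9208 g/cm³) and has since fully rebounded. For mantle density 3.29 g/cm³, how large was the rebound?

Removing the load lets mantle flow back in; uplift u satisfies ρ_ice t = ρ_m u.
u = t ρ_ice/ρ_m = 2045 m × 0.9208/3.29 = 572 m.

572 m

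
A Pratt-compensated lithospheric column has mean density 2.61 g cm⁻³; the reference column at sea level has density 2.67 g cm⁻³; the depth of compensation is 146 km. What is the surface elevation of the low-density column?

3.36 km

ρ_ref D = ρ (D + h) → h = D (ρ_ref − ρ)/ρ.
h = 146 km × (2.67 − 2.61)/2.61 = 3.36 km.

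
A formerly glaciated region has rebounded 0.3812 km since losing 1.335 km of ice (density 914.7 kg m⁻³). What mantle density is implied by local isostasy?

ρ_m = ρ_ice t / u = 914.7 × 1.335 km/0.3812 km = 3200 kg m⁻³.

3200 kg m⁻³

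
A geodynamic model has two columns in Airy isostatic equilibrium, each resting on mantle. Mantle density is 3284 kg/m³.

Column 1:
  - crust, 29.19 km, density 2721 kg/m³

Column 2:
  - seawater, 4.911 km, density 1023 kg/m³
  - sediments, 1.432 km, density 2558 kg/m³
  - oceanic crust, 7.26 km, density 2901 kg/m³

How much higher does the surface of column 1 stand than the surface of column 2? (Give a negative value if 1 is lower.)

0.46 km

For any compensation level in the mantle, the mantle terms cancel and isostasy reduces to e = (Σt_1 − Σt_2) − (Σ(ρt)_1 − Σ(ρt)_2) / ρ_m.
Σt_1 = 29.19 km; Σt_2 = 13.603 km; Σ(ρt)_1 = 79425.99; Σ(ρt)_2 = 29748.269 (in km·kg/m³).
e = (29.19 − 13.603) − (79425.99 − 29748.269) / 3284 = 0.46 km.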